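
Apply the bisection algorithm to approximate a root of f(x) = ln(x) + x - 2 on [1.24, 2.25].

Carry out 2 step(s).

f(x) = ln(x) + x - 2
Initial interval: [1.24, 2.25]

Iteration 1:
  c_1 = (1.240000 + 2.250000)/2 = 1.745000
  f(c_1) = f(1.745000) = 0.301755
  f(a) × f(c) < 0, new interval: [1.240000, 1.745000]
Iteration 2:
  c_2 = (1.240000 + 1.745000)/2 = 1.492500
  f(c_2) = f(1.492500) = -0.107047
  f(a) × f(c) ≥ 0, new interval: [1.492500, 1.745000]

After 2 iteration(s), the approximation is c_2 = 1.492500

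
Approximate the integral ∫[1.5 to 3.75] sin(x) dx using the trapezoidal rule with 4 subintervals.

f(x) = sin(x)
a = 1.5, b = 3.75, n = 4
h = (b - a)/n = 0.562500

Trapezoidal rule: (h/2)[f(x₀) + 2f(x₁) + 2f(x₂) + ... + f(xₙ)]

x_0 = 1.5000, f(x_0) = 0.997495, coefficient = 1
x_1 = 2.0625, f(x_1) = 0.881530, coefficient = 2
x_2 = 2.6250, f(x_2) = 0.493920, coefficient = 2
x_3 = 3.1875, f(x_3) = -0.045891, coefficient = 2
x_4 = 3.7500, f(x_4) = -0.571561, coefficient = 1

I ≈ (0.562500/2) × 3.085051 = 0.867671
Exact value: 0.891297
Error: 0.023626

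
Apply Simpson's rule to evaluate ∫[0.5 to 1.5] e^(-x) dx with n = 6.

f(x) = e^(-x)
a = 0.5, b = 1.5, n = 6
h = (b - a)/n = 0.166667

Simpson's rule: (h/3)[f(x₀) + 4f(x₁) + 2f(x₂) + ... + f(xₙ)]

x_0 = 0.5000, f(x_0) = 0.606531, coefficient = 1
x_1 = 0.6667, f(x_1) = 0.513417, coefficient = 4
x_2 = 0.8333, f(x_2) = 0.434598, coefficient = 2
x_3 = 1.0000, f(x_3) = 0.367879, coefficient = 4
x_4 = 1.1667, f(x_4) = 0.311403, coefficient = 2
x_5 = 1.3333, f(x_5) = 0.263597, coefficient = 4
x_6 = 1.5000, f(x_6) = 0.223130, coefficient = 1

I ≈ (0.166667/3) × 6.901238 = 0.383402
Exact value: 0.383400
Error: 0.000002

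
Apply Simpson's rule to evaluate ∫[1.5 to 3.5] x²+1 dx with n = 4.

f(x) = x²+1
a = 1.5, b = 3.5, n = 4
h = (b - a)/n = 0.500000

Simpson's rule: (h/3)[f(x₀) + 4f(x₁) + 2f(x₂) + ... + f(xₙ)]

x_0 = 1.5000, f(x_0) = 3.250000, coefficient = 1
x_1 = 2.0000, f(x_1) = 5.000000, coefficient = 4
x_2 = 2.5000, f(x_2) = 7.250000, coefficient = 2
x_3 = 3.0000, f(x_3) = 10.000000, coefficient = 4
x_4 = 3.5000, f(x_4) = 13.250000, coefficient = 1

I ≈ (0.500000/3) × 91.000000 = 15.166667
Exact value: 15.166667
Error: 0.000000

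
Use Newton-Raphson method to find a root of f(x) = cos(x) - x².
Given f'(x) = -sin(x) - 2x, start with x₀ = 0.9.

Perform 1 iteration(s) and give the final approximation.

f(x) = cos(x) - x²
f'(x) = -sin(x) - 2x
x₀ = 0.9

Newton-Raphson formula: x_{n+1} = x_n - f(x_n)/f'(x_n)

Iteration 1:
  f(0.900000) = -0.188390
  f'(0.900000) = -2.583327
  x_1 = 0.900000 - (-0.188390)/(-2.583327) = 0.827075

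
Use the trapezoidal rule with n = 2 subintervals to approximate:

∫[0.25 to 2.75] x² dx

f(x) = x²
a = 0.25, b = 2.75, n = 2
h = (b - a)/n = 1.250000

Trapezoidal rule: (h/2)[f(x₀) + 2f(x₁) + 2f(x₂) + ... + f(xₙ)]

x_0 = 0.2500, f(x_0) = 0.062500, coefficient = 1
x_1 = 1.5000, f(x_1) = 2.250000, coefficient = 2
x_2 = 2.7500, f(x_2) = 7.562500, coefficient = 1

I ≈ (1.250000/2) × 12.125000 = 7.578125
Exact value: 6.927083
Error: 0.651042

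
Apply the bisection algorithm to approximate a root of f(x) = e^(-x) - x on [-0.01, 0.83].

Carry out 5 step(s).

f(x) = e^(-x) - x
Initial interval: [-0.01, 0.83]

Iteration 1:
  c_1 = (-0.010000 + 0.830000)/2 = 0.410000
  f(c_1) = f(0.410000) = 0.253650
  f(a) × f(c) ≥ 0, new interval: [0.410000, 0.830000]
Iteration 2:
  c_2 = (0.410000 + 0.830000)/2 = 0.620000
  f(c_2) = f(0.620000) = -0.082056
  f(a) × f(c) < 0, new interval: [0.410000, 0.620000]
Iteration 3:
  c_3 = (0.410000 + 0.620000)/2 = 0.515000
  f(c_3) = f(0.515000) = 0.082501
  f(a) × f(c) ≥ 0, new interval: [0.515000, 0.620000]
Iteration 4:
  c_4 = (0.515000 + 0.620000)/2 = 0.567500
  f(c_4) = f(0.567500) = -0.000559
  f(a) × f(c) < 0, new interval: [0.515000, 0.567500]
Iteration 5:
  c_5 = (0.515000 + 0.567500)/2 = 0.541250
  f(c_5) = f(0.541250) = 0.040770
  f(a) × f(c) ≥ 0, new interval: [0.541250, 0.567500]

After 5 iteration(s), the approximation is c_5 = 0.541250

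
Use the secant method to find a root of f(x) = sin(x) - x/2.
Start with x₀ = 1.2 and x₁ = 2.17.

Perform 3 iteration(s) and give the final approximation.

f(x) = sin(x) - x/2
x₀ = 1.2, x₁ = 2.17

Secant formula: x_{n+1} = x_n - f(x_n)(x_n - x_{n-1})/(f(x_n) - f(x_{n-1}))

Iteration 1:
  f(1.200000) = 0.332039
  f(2.170000) = -0.259215
  x_2 = 2.170000 - (-0.259215)×(2.170000 - 1.200000)/(-0.259215 - 0.332039)
       = 1.744737
Iteration 2:
  f(2.170000) = -0.259215
  f(1.744737) = 0.112542
  x_3 = 1.744737 - 0.112542×(1.744737 - 2.170000)/(0.112542 - (-0.259215))
       = 1.873477
Iteration 3:
  f(1.744737) = 0.112542
  f(1.873477) = 0.017803
  x_4 = 1.873477 - 0.017803×(1.873477 - 1.744737)/(0.017803 - 0.112542)
       = 1.897668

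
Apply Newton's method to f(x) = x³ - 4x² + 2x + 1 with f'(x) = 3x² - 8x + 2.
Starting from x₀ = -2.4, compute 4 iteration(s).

f(x) = x³ - 4x² + 2x + 1
f'(x) = 3x² - 8x + 2
x₀ = -2.4

Newton-Raphson formula: x_{n+1} = x_n - f(x_n)/f'(x_n)

Iteration 1:
  f(-2.400000) = -40.664000
  f'(-2.400000) = 38.480000
  x_1 = -2.400000 - (-40.664000)/38.480000 = -1.343243
Iteration 2:
  f(-1.343243) = -11.327313
  f'(-1.343243) = 18.158853
  x_2 = -1.343243 - (-11.327313)/18.158853 = -0.719453
Iteration 3:
  f(-0.719453) = -2.881756
  f'(-0.719453) = 9.308463
  x_3 = -0.719453 - (-2.881756)/9.308463 = -0.409869
Iteration 4:
  f(-0.409869) = -0.560561
  f'(-0.409869) = 5.782926
  x_4 = -0.409869 - (-0.560561)/5.782926 = -0.312935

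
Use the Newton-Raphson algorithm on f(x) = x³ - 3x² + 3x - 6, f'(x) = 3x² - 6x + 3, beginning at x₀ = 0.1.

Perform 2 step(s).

f(x) = x³ - 3x² + 3x - 6
f'(x) = 3x² - 6x + 3
x₀ = 0.1

Newton-Raphson formula: x_{n+1} = x_n - f(x_n)/f'(x_n)

Iteration 1:
  f(0.100000) = -5.729000
  f'(0.100000) = 2.430000
  x_1 = 0.100000 - (-5.729000)/2.430000 = 2.457613
Iteration 2:
  f(2.457613) = -1.903102
  f'(2.457613) = 6.373908
  x_2 = 2.457613 - (-1.903102)/6.373908 = 2.756190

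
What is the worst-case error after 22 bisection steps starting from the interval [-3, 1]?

Bisection error bound: |error| ≤ (b-a)/2^n
|error| ≤ (1 - (-3))/2^22 = 4/2^22
|error| ≤ 0.0000009537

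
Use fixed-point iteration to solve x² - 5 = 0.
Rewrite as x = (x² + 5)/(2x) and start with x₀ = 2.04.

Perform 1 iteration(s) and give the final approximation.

Equation: x² - 5 = 0
Fixed-point form: x = (x² + 5)/(2x)
x₀ = 2.04

x_1 = g(2.040000) = 2.245490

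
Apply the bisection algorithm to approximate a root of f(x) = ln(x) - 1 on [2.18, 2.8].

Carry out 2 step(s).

f(x) = ln(x) - 1
Initial interval: [2.18, 2.8]

Iteration 1:
  c_1 = (2.180000 + 2.800000)/2 = 2.490000
  f(c_1) = f(2.490000) = -0.087717
  f(a) × f(c) ≥ 0, new interval: [2.490000, 2.800000]
Iteration 2:
  c_2 = (2.490000 + 2.800000)/2 = 2.645000
  f(c_2) = f(2.645000) = -0.027329
  f(a) × f(c) ≥ 0, new interval: [2.645000, 2.800000]

After 2 iteration(s), the approximation is c_2 = 2.645000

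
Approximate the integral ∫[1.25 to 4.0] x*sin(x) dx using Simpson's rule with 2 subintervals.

f(x) = x*sin(x)
a = 1.25, b = 4.0, n = 2
h = (b - a)/n = 1.375000

Simpson's rule: (h/3)[f(x₀) + 4f(x₁) + 2f(x₂) + ... + f(xₙ)]

x_0 = 1.2500, f(x_0) = 1.186231, coefficient = 1
x_1 = 2.6250, f(x_1) = 1.296541, coefficient = 4
x_2 = 4.0000, f(x_2) = -3.027210, coefficient = 1

I ≈ (1.375000/3) × 3.345184 = 1.533209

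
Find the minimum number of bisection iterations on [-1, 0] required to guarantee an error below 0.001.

We need (b-a)/2^n ≤ 0.001
(0 - (-1))/2^n ≤ 0.001
1/2^n ≤ 0.001
2^n ≥ 1000
n ≥ log₂(1000) = 9.97
n ≥ 10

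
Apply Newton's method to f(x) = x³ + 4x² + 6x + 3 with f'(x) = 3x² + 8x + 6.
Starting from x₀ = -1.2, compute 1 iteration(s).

f(x) = x³ + 4x² + 6x + 3
f'(x) = 3x² + 8x + 6
x₀ = -1.2

Newton-Raphson formula: x_{n+1} = x_n - f(x_n)/f'(x_n)

Iteration 1:
  f(-1.200000) = -0.168000
  f'(-1.200000) = 0.720000
  x_1 = -1.200000 - (-0.168000)/0.720000 = -0.966667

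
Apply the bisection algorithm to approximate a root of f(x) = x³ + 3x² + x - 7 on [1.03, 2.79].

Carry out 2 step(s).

f(x) = x³ + 3x² + x - 7
Initial interval: [1.03, 2.79]

Iteration 1:
  c_1 = (1.030000 + 2.790000)/2 = 1.910000
  f(c_1) = f(1.910000) = 12.822171
  f(a) × f(c) < 0, new interval: [1.030000, 1.910000]
Iteration 2:
  c_2 = (1.030000 + 1.910000)/2 = 1.470000
  f(c_2) = f(1.470000) = 4.129223
  f(a) × f(c) < 0, new interval: [1.030000, 1.470000]

After 2 iteration(s), the approximation is c_2 = 1.470000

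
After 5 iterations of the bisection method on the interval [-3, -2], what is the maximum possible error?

Bisection error bound: |error| ≤ (b-a)/2^n
|error| ≤ (-2 - (-3))/2^5 = 1/2^5
|error| ≤ 0.0312500000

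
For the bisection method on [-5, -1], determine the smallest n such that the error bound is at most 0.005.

We need (b-a)/2^n ≤ 0.005
(-1 - (-5))/2^n ≤ 0.005
4/2^n ≤ 0.005
2^n ≥ 800
n ≥ log₂(800) = 9.64
n ≥ 10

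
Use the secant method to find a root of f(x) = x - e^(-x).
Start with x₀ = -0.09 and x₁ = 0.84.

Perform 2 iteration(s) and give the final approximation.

f(x) = x - e^(-x)
x₀ = -0.09, x₁ = 0.84

Secant formula: x_{n+1} = x_n - f(x_n)(x_n - x_{n-1})/(f(x_n) - f(x_{n-1}))

Iteration 1:
  f(-0.090000) = -1.184174
  f(0.840000) = 0.408289
  x_2 = 0.840000 - 0.408289×(0.840000 - (-0.090000))/(0.408289 - (-1.184174))
       = 0.601559
Iteration 2:
  f(0.840000) = 0.408289
  f(0.601559) = 0.053602
  x_3 = 0.601559 - 0.053602×(0.601559 - 0.840000)/(0.053602 - 0.408289)
       = 0.565524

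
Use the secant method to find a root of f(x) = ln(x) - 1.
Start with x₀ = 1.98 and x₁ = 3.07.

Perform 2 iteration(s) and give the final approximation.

f(x) = ln(x) - 1
x₀ = 1.98, x₁ = 3.07

Secant formula: x_{n+1} = x_n - f(x_n)(x_n - x_{n-1})/(f(x_n) - f(x_{n-1}))

Iteration 1:
  f(1.980000) = -0.316903
  f(3.070000) = 0.121678
  x_2 = 3.070000 - 0.121678×(3.070000 - 1.980000)/(0.121678 - (-0.316903))
       = 2.767596
Iteration 2:
  f(3.070000) = 0.121678
  f(2.767596) = 0.017979
  x_3 = 2.767596 - 0.017979×(2.767596 - 3.070000)/(0.017979 - 0.121678)
       = 2.715166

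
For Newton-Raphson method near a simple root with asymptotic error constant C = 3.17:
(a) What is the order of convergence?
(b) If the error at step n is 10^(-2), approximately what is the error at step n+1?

(a) Newton-Raphson has quadratic (order 2) convergence near simple roots.
    This means |e_{n+1}| ≈ C|e_n|².

(b) With |e_n| = 10^(-2) and C = 3.17:
    |e_{n+1}| ≈ 3.17 × (10^(-2))² = 3.17 × 10^(-4)

(a) 2 (quadratic); (b) |e_{n+1}| ≈ 3.170e-04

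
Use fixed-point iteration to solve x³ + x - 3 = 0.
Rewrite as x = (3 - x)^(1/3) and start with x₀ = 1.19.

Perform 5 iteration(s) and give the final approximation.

Equation: x³ + x - 3 = 0
Fixed-point form: x = (3 - x)^(1/3)
x₀ = 1.19

x_1 = g(1.190000) = 1.218689
x_2 = g(1.218689) = 1.212216
x_3 = g(1.212216) = 1.213682
x_4 = g(1.213682) = 1.213350
x_5 = g(1.213350) = 1.213426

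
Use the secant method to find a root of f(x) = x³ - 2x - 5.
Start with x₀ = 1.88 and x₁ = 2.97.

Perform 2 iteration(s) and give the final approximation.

f(x) = x³ - 2x - 5
x₀ = 1.88, x₁ = 2.97

Secant formula: x_{n+1} = x_n - f(x_n)(x_n - x_{n-1})/(f(x_n) - f(x_{n-1}))

Iteration 1:
  f(1.880000) = -2.115328
  f(2.970000) = 15.258073
  x_2 = 2.970000 - 15.258073×(2.970000 - 1.880000)/(15.258073 - (-2.115328))
       = 2.012715
Iteration 2:
  f(2.970000) = 15.258073
  f(2.012715) = -0.871880
  x_3 = 2.012715 - (-0.871880)×(2.012715 - 2.970000)/(-0.871880 - 15.258073)
       = 2.064459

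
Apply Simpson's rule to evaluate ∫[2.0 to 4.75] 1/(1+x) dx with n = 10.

f(x) = 1/(1+x)
a = 2.0, b = 4.75, n = 10
h = (b - a)/n = 0.275000

Simpson's rule: (h/3)[f(x₀) + 4f(x₁) + 2f(x₂) + ... + f(xₙ)]

x_0 = 2.0000, f(x_0) = 0.333333, coefficient = 1
x_1 = 2.2750, f(x_1) = 0.305344, coefficient = 4
x_2 = 2.5500, f(x_2) = 0.281690, coefficient = 2
x_3 = 2.8250, f(x_3) = 0.261438, coefficient = 4
x_4 = 3.1000, f(x_4) = 0.243902, coefficient = 2
x_5 = 3.3750, f(x_5) = 0.228571, coefficient = 4
x_6 = 3.6500, f(x_6) = 0.215054, coefficient = 2
x_7 = 3.9250, f(x_7) = 0.203046, coefficient = 4
x_8 = 4.2000, f(x_8) = 0.192308, coefficient = 2
x_9 = 4.4750, f(x_9) = 0.182648, coefficient = 4
x_10 = 4.7500, f(x_10) = 0.173913, coefficient = 1

I ≈ (0.275000/3) × 7.097342 = 0.650590
Exact value: 0.650588
Error: 0.000002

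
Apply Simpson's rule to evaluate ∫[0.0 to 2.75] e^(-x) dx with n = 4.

f(x) = e^(-x)
a = 0.0, b = 2.75, n = 4
h = (b - a)/n = 0.687500

Simpson's rule: (h/3)[f(x₀) + 4f(x₁) + 2f(x₂) + ... + f(xₙ)]

x_0 = 0.0000, f(x_0) = 1.000000, coefficient = 1
x_1 = 0.6875, f(x_1) = 0.502832, coefficient = 4
x_2 = 1.3750, f(x_2) = 0.252840, coefficient = 2
x_3 = 2.0625, f(x_3) = 0.127136, coefficient = 4
x_4 = 2.7500, f(x_4) = 0.063928, coefficient = 1

I ≈ (0.687500/3) × 4.089476 = 0.937172
Exact value: 0.936072
Error: 0.001100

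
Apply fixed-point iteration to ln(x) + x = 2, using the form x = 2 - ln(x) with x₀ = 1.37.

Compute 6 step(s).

Equation: ln(x) + x = 2
Fixed-point form: x = 2 - ln(x)
x₀ = 1.37

x_1 = g(1.370000) = 1.685189
x_2 = g(1.685189) = 1.478122
x_3 = g(1.478122) = 1.609228
x_4 = g(1.609228) = 1.524246
x_5 = g(1.524246) = 1.578500
x_6 = g(1.578500) = 1.543525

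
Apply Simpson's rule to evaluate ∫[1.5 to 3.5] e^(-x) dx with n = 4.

f(x) = e^(-x)
a = 1.5, b = 3.5, n = 4
h = (b - a)/n = 0.500000

Simpson's rule: (h/3)[f(x₀) + 4f(x₁) + 2f(x₂) + ... + f(xₙ)]

x_0 = 1.5000, f(x_0) = 0.223130, coefficient = 1
x_1 = 2.0000, f(x_1) = 0.135335, coefficient = 4
x_2 = 2.5000, f(x_2) = 0.082085, coefficient = 2
x_3 = 3.0000, f(x_3) = 0.049787, coefficient = 4
x_4 = 3.5000, f(x_4) = 0.030197, coefficient = 1

I ≈ (0.500000/3) × 1.157987 = 0.192998
Exact value: 0.192933
Error: 0.000065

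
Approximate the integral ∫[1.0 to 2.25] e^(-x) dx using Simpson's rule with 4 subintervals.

f(x) = e^(-x)
a = 1.0, b = 2.25, n = 4
h = (b - a)/n = 0.312500

Simpson's rule: (h/3)[f(x₀) + 4f(x₁) + 2f(x₂) + ... + f(xₙ)]

x_0 = 1.0000, f(x_0) = 0.367879, coefficient = 1
x_1 = 1.3125, f(x_1) = 0.269146, coefficient = 4
x_2 = 1.6250, f(x_2) = 0.196912, coefficient = 2
x_3 = 1.9375, f(x_3) = 0.144064, coefficient = 4
x_4 = 2.2500, f(x_4) = 0.105399, coefficient = 1

I ≈ (0.312500/3) × 2.519942 = 0.262494
Exact value: 0.262480
Error: 0.000014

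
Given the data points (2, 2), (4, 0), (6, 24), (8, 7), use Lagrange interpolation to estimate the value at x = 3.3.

Lagrange interpolation formula:
P(x) = Σ yᵢ × Lᵢ(x)
where Lᵢ(x) = Π_{j≠i} (x - xⱼ)/(xᵢ - xⱼ)

L_0(3.3) = (3.3 - 4)/(2 - 4) × (3.3 - 6)/(2 - 6) × (3.3 - 8)/(2 - 8) = 0.185063
L_1(3.3) = (3.3 - 2)/(4 - 2) × (3.3 - 6)/(4 - 6) × (3.3 - 8)/(4 - 8) = 1.031062
L_2(3.3) = (3.3 - 2)/(6 - 2) × (3.3 - 4)/(6 - 4) × (3.3 - 8)/(6 - 8) = -0.267313
L_3(3.3) = (3.3 - 2)/(8 - 2) × (3.3 - 4)/(8 - 4) × (3.3 - 6)/(8 - 6) = 0.051188

P(3.3) = 2×L_0(3.3) + 0×L_1(3.3) + 24×L_2(3.3) + 7×L_3(3.3)
P(3.3) = -5.687063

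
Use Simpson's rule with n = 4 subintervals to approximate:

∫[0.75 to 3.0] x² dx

f(x) = x²
a = 0.75, b = 3.0, n = 4
h = (b - a)/n = 0.562500

Simpson's rule: (h/3)[f(x₀) + 4f(x₁) + 2f(x₂) + ... + f(xₙ)]

x_0 = 0.7500, f(x_0) = 0.562500, coefficient = 1
x_1 = 1.3125, f(x_1) = 1.722656, coefficient = 4
x_2 = 1.8750, f(x_2) = 3.515625, coefficient = 2
x_3 = 2.4375, f(x_3) = 5.941406, coefficient = 4
x_4 = 3.0000, f(x_4) = 9.000000, coefficient = 1

I ≈ (0.562500/3) × 47.250000 = 8.859375
Exact value: 8.859375
Error: 0.000000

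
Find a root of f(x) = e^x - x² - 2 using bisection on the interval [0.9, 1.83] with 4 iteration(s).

f(x) = e^x - x² - 2
Initial interval: [0.9, 1.83]

Iteration 1:
  c_1 = (0.900000 + 1.830000)/2 = 1.365000
  f(c_1) = f(1.365000) = 0.052498
  f(a) × f(c) < 0, new interval: [0.900000, 1.365000]
Iteration 2:
  c_2 = (0.900000 + 1.365000)/2 = 1.132500
  f(c_2) = f(1.132500) = -0.179151
  f(a) × f(c) ≥ 0, new interval: [1.132500, 1.365000]
Iteration 3:
  c_3 = (1.132500 + 1.365000)/2 = 1.248750
  f(c_3) = f(1.248750) = -0.073394
  f(a) × f(c) ≥ 0, new interval: [1.248750, 1.365000]
Iteration 4:
  c_4 = (1.248750 + 1.365000)/2 = 1.306875
  f(c_4) = f(1.306875) = -0.013312
  f(a) × f(c) ≥ 0, new interval: [1.306875, 1.365000]

After 4 iteration(s), the approximation is c_4 = 1.306875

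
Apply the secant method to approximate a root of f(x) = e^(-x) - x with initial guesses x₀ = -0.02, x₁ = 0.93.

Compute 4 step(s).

f(x) = e^(-x) - x
x₀ = -0.02, x₁ = 0.93

Secant formula: x_{n+1} = x_n - f(x_n)(x_n - x_{n-1})/(f(x_n) - f(x_{n-1}))

Iteration 1:
  f(-0.020000) = 1.040201
  f(0.930000) = -0.535446
  x_2 = 0.930000 - (-0.535446)×(0.930000 - (-0.020000))/(-0.535446 - 1.040201)
       = 0.607165
Iteration 2:
  f(0.930000) = -0.535446
  f(0.607165) = -0.062272
  x_3 = 0.607165 - (-0.062272)×(0.607165 - 0.930000)/(-0.062272 - (-0.535446))
       = 0.564679
Iteration 3:
  f(0.607165) = -0.062272
  f(0.564679) = 0.003864
  x_4 = 0.564679 - 0.003864×(0.564679 - 0.607165)/(0.003864 - (-0.062272))
       = 0.567161
Iteration 4:
  f(0.564679) = 0.003864
  f(0.567161) = -0.000028
  x_5 = 0.567161 - (-0.000028)×(0.567161 - 0.564679)/(-0.000028 - 0.003864)
       = 0.567143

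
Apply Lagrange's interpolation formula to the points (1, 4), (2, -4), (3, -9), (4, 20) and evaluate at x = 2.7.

Lagrange interpolation formula:
P(x) = Σ yᵢ × Lᵢ(x)
where Lᵢ(x) = Π_{j≠i} (x - xⱼ)/(xᵢ - xⱼ)

L_0(2.7) = (2.7 - 2)/(1 - 2) × (2.7 - 3)/(1 - 3) × (2.7 - 4)/(1 - 4) = -0.045500
L_1(2.7) = (2.7 - 1)/(2 - 1) × (2.7 - 3)/(2 - 3) × (2.7 - 4)/(2 - 4) = 0.331500
L_2(2.7) = (2.7 - 1)/(3 - 1) × (2.7 - 2)/(3 - 2) × (2.7 - 4)/(3 - 4) = 0.773500
L_3(2.7) = (2.7 - 1)/(4 - 1) × (2.7 - 2)/(4 - 2) × (2.7 - 3)/(4 - 3) = -0.059500

P(2.7) = 4×L_0(2.7) + (-4)×L_1(2.7) + (-9)×L_2(2.7) + 20×L_3(2.7)
P(2.7) = -9.659500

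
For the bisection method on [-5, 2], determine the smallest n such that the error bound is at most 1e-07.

We need (b-a)/2^n ≤ 1e-07
(2 - (-5))/2^n ≤ 1e-07
7/2^n ≤ 1e-07
2^n ≥ 70000000
n ≥ log₂(70000000) = 26.06
n ≥ 27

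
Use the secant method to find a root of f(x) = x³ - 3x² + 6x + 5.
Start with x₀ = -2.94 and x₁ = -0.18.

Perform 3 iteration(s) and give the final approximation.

f(x) = x³ - 3x² + 6x + 5
x₀ = -2.94, x₁ = -0.18

Secant formula: x_{n+1} = x_n - f(x_n)(x_n - x_{n-1})/(f(x_n) - f(x_{n-1}))

Iteration 1:
  f(-2.940000) = -63.982984
  f(-0.180000) = 3.816968
  x_2 = -0.180000 - 3.816968×(-0.180000 - (-2.940000))/(3.816968 - (-63.982984))
       = -0.335381
Iteration 2:
  f(-0.180000) = 3.816968
  f(-0.335381) = 2.612548
  x_3 = -0.335381 - 2.612548×(-0.335381 - (-0.180000))/(2.612548 - 3.816968)
       = -0.672424
Iteration 3:
  f(-0.335381) = 2.612548
  f(-0.672424) = -0.695040
  x_4 = -0.672424 - (-0.695040)×(-0.672424 - (-0.335381))/(-0.695040 - 2.612548)
       = -0.601599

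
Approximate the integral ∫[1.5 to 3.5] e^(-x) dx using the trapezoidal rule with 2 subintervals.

f(x) = e^(-x)
a = 1.5, b = 3.5, n = 2
h = (b - a)/n = 1.000000

Trapezoidal rule: (h/2)[f(x₀) + 2f(x₁) + 2f(x₂) + ... + f(xₙ)]

x_0 = 1.5000, f(x_0) = 0.223130, coefficient = 1
x_1 = 2.5000, f(x_1) = 0.082085, coefficient = 2
x_2 = 3.5000, f(x_2) = 0.030197, coefficient = 1

I ≈ (1.000000/2) × 0.417498 = 0.208749
Exact value: 0.192933
Error: 0.015816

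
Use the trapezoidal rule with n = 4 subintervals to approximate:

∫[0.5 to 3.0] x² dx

f(x) = x²
a = 0.5, b = 3.0, n = 4
h = (b - a)/n = 0.625000

Trapezoidal rule: (h/2)[f(x₀) + 2f(x₁) + 2f(x₂) + ... + f(xₙ)]

x_0 = 0.5000, f(x_0) = 0.250000, coefficient = 1
x_1 = 1.1250, f(x_1) = 1.265625, coefficient = 2
x_2 = 1.7500, f(x_2) = 3.062500, coefficient = 2
x_3 = 2.3750, f(x_3) = 5.640625, coefficient = 2
x_4 = 3.0000, f(x_4) = 9.000000, coefficient = 1

I ≈ (0.625000/2) × 29.187500 = 9.121094
Exact value: 8.958333
Error: 0.162760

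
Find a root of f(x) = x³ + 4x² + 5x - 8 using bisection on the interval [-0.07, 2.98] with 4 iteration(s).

f(x) = x³ + 4x² + 5x - 8
Initial interval: [-0.07, 2.98]

Iteration 1:
  c_1 = (-0.070000 + 2.980000)/2 = 1.455000
  f(c_1) = f(1.455000) = 10.823371
  f(a) × f(c) < 0, new interval: [-0.070000, 1.455000]
Iteration 2:
  c_2 = (-0.070000 + 1.455000)/2 = 0.692500
  f(c_2) = f(0.692500) = -2.287182
  f(a) × f(c) ≥ 0, new interval: [0.692500, 1.455000]
Iteration 3:
  c_3 = (0.692500 + 1.455000)/2 = 1.073750
  f(c_3) = f(1.073750) = 3.218475
  f(a) × f(c) < 0, new interval: [0.692500, 1.073750]
Iteration 4:
  c_4 = (0.692500 + 1.073750)/2 = 0.883125
  f(c_4) = f(0.883125) = 0.224022
  f(a) × f(c) < 0, new interval: [0.692500, 0.883125]

After 4 iteration(s), the approximation is c_4 = 0.883125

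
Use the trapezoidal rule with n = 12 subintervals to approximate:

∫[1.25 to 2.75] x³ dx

f(x) = x³
a = 1.25, b = 2.75, n = 12
h = (b - a)/n = 0.125000

Trapezoidal rule: (h/2)[f(x₀) + 2f(x₁) + 2f(x₂) + ... + f(xₙ)]

x_0 = 1.2500, f(x_0) = 1.953125, coefficient = 1
x_1 = 1.3750, f(x_1) = 2.599609, coefficient = 2
x_2 = 1.5000, f(x_2) = 3.375000, coefficient = 2
x_3 = 1.6250, f(x_3) = 4.291016, coefficient = 2
x_4 = 1.7500, f(x_4) = 5.359375, coefficient = 2
x_5 = 1.8750, f(x_5) = 6.591797, coefficient = 2
x_6 = 2.0000, f(x_6) = 8.000000, coefficient = 2
x_7 = 2.1250, f(x_7) = 9.595703, coefficient = 2
x_8 = 2.2500, f(x_8) = 11.390625, coefficient = 2
x_9 = 2.3750, f(x_9) = 13.396484, coefficient = 2
x_10 = 2.5000, f(x_10) = 15.625000, coefficient = 2
x_11 = 2.6250, f(x_11) = 18.087891, coefficient = 2
x_12 = 2.7500, f(x_12) = 20.796875, coefficient = 1

I ≈ (0.125000/2) × 219.375000 = 13.710938
Exact value: 13.687500
Error: 0.023438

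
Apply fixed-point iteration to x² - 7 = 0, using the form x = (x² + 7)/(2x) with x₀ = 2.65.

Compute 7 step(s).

Equation: x² - 7 = 0
Fixed-point form: x = (x² + 7)/(2x)
x₀ = 2.65

x_1 = g(2.650000) = 2.645755
x_2 = g(2.645755) = 2.645751
x_3 = g(2.645751) = 2.645751
x_4 = g(2.645751) = 2.645751
x_5 = g(2.645751) = 2.645751
x_6 = g(2.645751) = 2.645751
x_7 = g(2.645751) = 2.645751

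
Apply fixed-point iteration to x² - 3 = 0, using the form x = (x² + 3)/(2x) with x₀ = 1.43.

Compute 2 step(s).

Equation: x² - 3 = 0
Fixed-point form: x = (x² + 3)/(2x)
x₀ = 1.43

x_1 = g(1.430000) = 1.763951
x_2 = g(1.763951) = 1.732339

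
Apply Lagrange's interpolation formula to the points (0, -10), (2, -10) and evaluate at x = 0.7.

Lagrange interpolation formula:
P(x) = Σ yᵢ × Lᵢ(x)
where Lᵢ(x) = Π_{j≠i} (x - xⱼ)/(xᵢ - xⱼ)

L_0(0.7) = (0.7 - 2)/(0 - 2) = 0.650000
L_1(0.7) = (0.7 - 0)/(2 - 0) = 0.350000

P(0.7) = (-10)×L_0(0.7) + (-10)×L_1(0.7)
P(0.7) = -10.000000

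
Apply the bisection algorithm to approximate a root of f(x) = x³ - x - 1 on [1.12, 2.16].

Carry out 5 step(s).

f(x) = x³ - x - 1
Initial interval: [1.12, 2.16]

Iteration 1:
  c_1 = (1.120000 + 2.160000)/2 = 1.640000
  f(c_1) = f(1.640000) = 1.770944
  f(a) × f(c) < 0, new interval: [1.120000, 1.640000]
Iteration 2:
  c_2 = (1.120000 + 1.640000)/2 = 1.380000
  f(c_2) = f(1.380000) = 0.248072
  f(a) × f(c) < 0, new interval: [1.120000, 1.380000]
Iteration 3:
  c_3 = (1.120000 + 1.380000)/2 = 1.250000
  f(c_3) = f(1.250000) = -0.296875
  f(a) × f(c) ≥ 0, new interval: [1.250000, 1.380000]
Iteration 4:
  c_4 = (1.250000 + 1.380000)/2 = 1.315000
  f(c_4) = f(1.315000) = -0.041069
  f(a) × f(c) ≥ 0, new interval: [1.315000, 1.380000]
Iteration 5:
  c_5 = (1.315000 + 1.380000)/2 = 1.347500
  f(c_5) = f(1.347500) = 0.099232
  f(a) × f(c) < 0, new interval: [1.315000, 1.347500]

After 5 iteration(s), the approximation is c_5 = 1.347500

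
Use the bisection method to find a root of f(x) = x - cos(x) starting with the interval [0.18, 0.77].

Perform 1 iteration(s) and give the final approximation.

f(x) = x - cos(x)
Initial interval: [0.18, 0.77]

Iteration 1:
  c_1 = (0.180000 + 0.770000)/2 = 0.475000
  f(c_1) = f(0.475000) = -0.414293
  f(a) × f(c) ≥ 0, new interval: [0.475000, 0.770000]

After 1 iteration(s), the approximation is c_1 = 0.475000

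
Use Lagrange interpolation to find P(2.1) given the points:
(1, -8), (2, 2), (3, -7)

Lagrange interpolation formula:
P(x) = Σ yᵢ × Lᵢ(x)
where Lᵢ(x) = Π_{j≠i} (x - xⱼ)/(xᵢ - xⱼ)

L_0(2.1) = (2.1 - 2)/(1 - 2) × (2.1 - 3)/(1 - 3) = -0.045000
L_1(2.1) = (2.1 - 1)/(2 - 1) × (2.1 - 3)/(2 - 3) = 0.990000
L_2(2.1) = (2.1 - 1)/(3 - 1) × (2.1 - 2)/(3 - 2) = 0.055000

P(2.1) = (-8)×L_0(2.1) + 2×L_1(2.1) + (-7)×L_2(2.1)
P(2.1) = 1.955000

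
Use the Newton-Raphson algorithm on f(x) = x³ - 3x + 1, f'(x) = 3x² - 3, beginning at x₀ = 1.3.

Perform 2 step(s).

f(x) = x³ - 3x + 1
f'(x) = 3x² - 3
x₀ = 1.3

Newton-Raphson formula: x_{n+1} = x_n - f(x_n)/f'(x_n)

Iteration 1:
  f(1.300000) = -0.703000
  f'(1.300000) = 2.070000
  x_1 = 1.300000 - (-0.703000)/2.070000 = 1.639614
Iteration 2:
  f(1.639614) = 0.488986
  f'(1.639614) = 5.064998
  x_2 = 1.639614 - 0.488986/5.064998 = 1.543071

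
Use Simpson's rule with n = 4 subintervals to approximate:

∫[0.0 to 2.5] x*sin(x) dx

f(x) = x*sin(x)
a = 0.0, b = 2.5, n = 4
h = (b - a)/n = 0.625000

Simpson's rule: (h/3)[f(x₀) + 4f(x₁) + 2f(x₂) + ... + f(xₙ)]

x_0 = 0.0000, f(x_0) = 0.000000, coefficient = 1
x_1 = 0.6250, f(x_1) = 0.365686, coefficient = 4
x_2 = 1.2500, f(x_2) = 1.186231, coefficient = 2
x_3 = 1.8750, f(x_3) = 1.788911, coefficient = 4
x_4 = 2.5000, f(x_4) = 1.496180, coefficient = 1

I ≈ (0.625000/3) × 12.487028 = 2.601464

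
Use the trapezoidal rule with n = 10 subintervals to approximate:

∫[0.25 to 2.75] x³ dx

f(x) = x³
a = 0.25, b = 2.75, n = 10
h = (b - a)/n = 0.250000

Trapezoidal rule: (h/2)[f(x₀) + 2f(x₁) + 2f(x₂) + ... + f(xₙ)]

x_0 = 0.2500, f(x_0) = 0.015625, coefficient = 1
x_1 = 0.5000, f(x_1) = 0.125000, coefficient = 2
x_2 = 0.7500, f(x_2) = 0.421875, coefficient = 2
x_3 = 1.0000, f(x_3) = 1.000000, coefficient = 2
x_4 = 1.2500, f(x_4) = 1.953125, coefficient = 2
x_5 = 1.5000, f(x_5) = 3.375000, coefficient = 2
x_6 = 1.7500, f(x_6) = 5.359375, coefficient = 2
x_7 = 2.0000, f(x_7) = 8.000000, coefficient = 2
x_8 = 2.2500, f(x_8) = 11.390625, coefficient = 2
x_9 = 2.5000, f(x_9) = 15.625000, coefficient = 2
x_10 = 2.7500, f(x_10) = 20.796875, coefficient = 1

I ≈ (0.250000/2) × 115.312500 = 14.414062
Exact value: 14.296875
Error: 0.117188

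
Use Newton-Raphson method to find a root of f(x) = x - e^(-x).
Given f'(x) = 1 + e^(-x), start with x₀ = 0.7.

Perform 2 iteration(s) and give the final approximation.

f(x) = x - e^(-x)
f'(x) = 1 + e^(-x)
x₀ = 0.7

Newton-Raphson formula: x_{n+1} = x_n - f(x_n)/f'(x_n)

Iteration 1:
  f(0.700000) = 0.203415
  f'(0.700000) = 1.496585
  x_1 = 0.700000 - 0.203415/1.496585 = 0.564081
Iteration 2:
  f(0.564081) = -0.004802
  f'(0.564081) = 1.568883
  x_2 = 0.564081 - (-0.004802)/1.568883 = 0.567142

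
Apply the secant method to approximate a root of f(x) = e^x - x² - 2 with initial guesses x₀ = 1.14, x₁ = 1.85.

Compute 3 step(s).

f(x) = e^x - x² - 2
x₀ = 1.14, x₁ = 1.85

Secant formula: x_{n+1} = x_n - f(x_n)(x_n - x_{n-1})/(f(x_n) - f(x_{n-1}))

Iteration 1:
  f(1.140000) = -0.172832
  f(1.850000) = 0.937320
  x_2 = 1.850000 - 0.937320×(1.850000 - 1.140000)/(0.937320 - (-0.172832))
       = 1.250535
Iteration 2:
  f(1.850000) = 0.937320
  f(1.250535) = -0.071627
  x_3 = 1.250535 - (-0.071627)×(1.250535 - 1.850000)/(-0.071627 - 0.937320)
       = 1.293092
Iteration 3:
  f(1.250535) = -0.071627
  f(1.293092) = -0.028050
  x_4 = 1.293092 - (-0.028050)×(1.293092 - 1.250535)/(-0.028050 - (-0.071627))
       = 1.320486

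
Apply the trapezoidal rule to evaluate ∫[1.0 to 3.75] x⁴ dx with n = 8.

f(x) = x⁴
a = 1.0, b = 3.75, n = 8
h = (b - a)/n = 0.343750

Trapezoidal rule: (h/2)[f(x₀) + 2f(x₁) + 2f(x₂) + ... + f(xₙ)]

x_0 = 1.0000, f(x_0) = 1.000000, coefficient = 1
x_1 = 1.3438, f(x_1) = 3.260423, coefficient = 2
x_2 = 1.6875, f(x_2) = 8.109146, coefficient = 2
x_3 = 2.0312, f(x_3) = 17.023683, coefficient = 2
x_4 = 2.3750, f(x_4) = 31.816650, coefficient = 2
x_5 = 2.7188, f(x_5) = 54.635774, coefficient = 2
x_6 = 3.0625, f(x_6) = 87.963882, coefficient = 2
x_7 = 3.4062, f(x_7) = 134.618913, coefficient = 2
x_8 = 3.7500, f(x_8) = 197.753906, coefficient = 1

I ≈ (0.343750/2) × 873.610847 = 150.151864
Exact value: 148.115430
Error: 2.036435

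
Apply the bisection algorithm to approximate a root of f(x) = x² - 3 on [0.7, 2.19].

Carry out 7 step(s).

f(x) = x² - 3
Initial interval: [0.7, 2.19]

Iteration 1:
  c_1 = (0.700000 + 2.190000)/2 = 1.445000
  f(c_1) = f(1.445000) = -0.911975
  f(a) × f(c) ≥ 0, new interval: [1.445000, 2.190000]
Iteration 2:
  c_2 = (1.445000 + 2.190000)/2 = 1.817500
  f(c_2) = f(1.817500) = 0.303306
  f(a) × f(c) < 0, new interval: [1.445000, 1.817500]
Iteration 3:
  c_3 = (1.445000 + 1.817500)/2 = 1.631250
  f(c_3) = f(1.631250) = -0.339023
  f(a) × f(c) ≥ 0, new interval: [1.631250, 1.817500]
Iteration 4:
  c_4 = (1.631250 + 1.817500)/2 = 1.724375
  f(c_4) = f(1.724375) = -0.026531
  f(a) × f(c) ≥ 0, new interval: [1.724375, 1.817500]
Iteration 5:
  c_5 = (1.724375 + 1.817500)/2 = 1.770937
  f(c_5) = f(1.770937) = 0.136220
  f(a) × f(c) < 0, new interval: [1.724375, 1.770937]
Iteration 6:
  c_6 = (1.724375 + 1.770937)/2 = 1.747656
  f(c_6) = f(1.747656) = 0.054302
  f(a) × f(c) < 0, new interval: [1.724375, 1.747656]
Iteration 7:
  c_7 = (1.724375 + 1.747656)/2 = 1.736016
  f(c_7) = f(1.736016) = 0.013750
  f(a) × f(c) < 0, new interval: [1.724375, 1.736016]

After 7 iteration(s), the approximation is c_7 = 1.736016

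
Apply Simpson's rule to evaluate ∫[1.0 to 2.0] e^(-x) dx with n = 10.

f(x) = e^(-x)
a = 1.0, b = 2.0, n = 10
h = (b - a)/n = 0.100000

Simpson's rule: (h/3)[f(x₀) + 4f(x₁) + 2f(x₂) + ... + f(xₙ)]

x_0 = 1.0000, f(x_0) = 0.367879, coefficient = 1
x_1 = 1.1000, f(x_1) = 0.332871, coefficient = 4
x_2 = 1.2000, f(x_2) = 0.301194, coefficient = 2
x_3 = 1.3000, f(x_3) = 0.272532, coefficient = 4
x_4 = 1.4000, f(x_4) = 0.246597, coefficient = 2
x_5 = 1.5000, f(x_5) = 0.223130, coefficient = 4
x_6 = 1.6000, f(x_6) = 0.201897, coefficient = 2
x_7 = 1.7000, f(x_7) = 0.182684, coefficient = 4
x_8 = 1.8000, f(x_8) = 0.165299, coefficient = 2
x_9 = 1.9000, f(x_9) = 0.149569, coefficient = 4
x_10 = 2.0000, f(x_10) = 0.135335, coefficient = 1

I ≈ (0.100000/3) × 6.976329 = 0.232544
Exact value: 0.232544
Error: 0.000000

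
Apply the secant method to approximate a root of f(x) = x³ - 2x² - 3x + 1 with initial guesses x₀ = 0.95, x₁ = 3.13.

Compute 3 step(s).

f(x) = x³ - 2x² - 3x + 1
x₀ = 0.95, x₁ = 3.13

Secant formula: x_{n+1} = x_n - f(x_n)(x_n - x_{n-1})/(f(x_n) - f(x_{n-1}))

Iteration 1:
  f(0.950000) = -2.797625
  f(3.130000) = 2.680497
  x_2 = 3.130000 - 2.680497×(3.130000 - 0.950000)/(2.680497 - (-2.797625))
       = 2.063305
Iteration 2:
  f(3.130000) = 2.680497
  f(2.063305) = -4.920411
  x_3 = 2.063305 - (-4.920411)×(2.063305 - 3.130000)/(-4.920411 - 2.680497)
       = 2.753825
Iteration 3:
  f(2.063305) = -4.920411
  f(2.753825) = -1.544804
  x_4 = 2.753825 - (-1.544804)×(2.753825 - 2.063305)/(-1.544804 - (-4.920411))
       = 3.069833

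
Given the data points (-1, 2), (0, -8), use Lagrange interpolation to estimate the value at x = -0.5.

Lagrange interpolation formula:
P(x) = Σ yᵢ × Lᵢ(x)
where Lᵢ(x) = Π_{j≠i} (x - xⱼ)/(xᵢ - xⱼ)

L_0(-0.5) = (-0.5 - 0)/(-1 - 0) = 0.500000
L_1(-0.5) = (-0.5 - (-1))/(0 - (-1)) = 0.500000

P(-0.5) = 2×L_0(-0.5) + (-8)×L_1(-0.5)
P(-0.5) = -3.000000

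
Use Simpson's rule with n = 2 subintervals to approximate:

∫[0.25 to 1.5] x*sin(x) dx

f(x) = x*sin(x)
a = 0.25, b = 1.5, n = 2
h = (b - a)/n = 0.625000

Simpson's rule: (h/3)[f(x₀) + 4f(x₁) + 2f(x₂) + ... + f(xₙ)]

x_0 = 0.2500, f(x_0) = 0.061851, coefficient = 1
x_1 = 0.8750, f(x_1) = 0.671601, coefficient = 4
x_2 = 1.5000, f(x_2) = 1.496242, coefficient = 1

I ≈ (0.625000/3) × 4.244496 = 0.884270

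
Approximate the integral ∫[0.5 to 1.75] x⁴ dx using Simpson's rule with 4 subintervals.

f(x) = x⁴
a = 0.5, b = 1.75, n = 4
h = (b - a)/n = 0.312500

Simpson's rule: (h/3)[f(x₀) + 4f(x₁) + 2f(x₂) + ... + f(xₙ)]

x_0 = 0.5000, f(x_0) = 0.062500, coefficient = 1
x_1 = 0.8125, f(x_1) = 0.435806, coefficient = 4
x_2 = 1.1250, f(x_2) = 1.601807, coefficient = 2
x_3 = 1.4375, f(x_3) = 4.270035, coefficient = 4
x_4 = 1.7500, f(x_4) = 9.378906, coefficient = 1

I ≈ (0.312500/3) × 31.468384 = 3.277957
Exact value: 3.276367
Error: 0.001589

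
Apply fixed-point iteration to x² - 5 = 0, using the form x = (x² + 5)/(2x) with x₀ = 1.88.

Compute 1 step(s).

Equation: x² - 5 = 0
Fixed-point form: x = (x² + 5)/(2x)
x₀ = 1.88

x_1 = g(1.880000) = 2.269787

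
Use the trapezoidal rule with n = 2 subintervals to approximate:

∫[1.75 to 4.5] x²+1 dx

f(x) = x²+1
a = 1.75, b = 4.5, n = 2
h = (b - a)/n = 1.375000

Trapezoidal rule: (h/2)[f(x₀) + 2f(x₁) + 2f(x₂) + ... + f(xₙ)]

x_0 = 1.7500, f(x_0) = 4.062500, coefficient = 1
x_1 = 3.1250, f(x_1) = 10.765625, coefficient = 2
x_2 = 4.5000, f(x_2) = 21.250000, coefficient = 1

I ≈ (1.375000/2) × 46.843750 = 32.205078
Exact value: 31.338542
Error: 0.866536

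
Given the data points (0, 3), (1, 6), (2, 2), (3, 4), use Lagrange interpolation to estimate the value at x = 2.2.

Lagrange interpolation formula:
P(x) = Σ yᵢ × Lᵢ(x)
where Lᵢ(x) = Π_{j≠i} (x - xⱼ)/(xᵢ - xⱼ)

L_0(2.2) = (2.2 - 1)/(0 - 1) × (2.2 - 2)/(0 - 2) × (2.2 - 3)/(0 - 3) = 0.032000
L_1(2.2) = (2.2 - 0)/(1 - 0) × (2.2 - 2)/(1 - 2) × (2.2 - 3)/(1 - 3) = -0.176000
L_2(2.2) = (2.2 - 0)/(2 - 0) × (2.2 - 1)/(2 - 1) × (2.2 - 3)/(2 - 3) = 1.056000
L_3(2.2) = (2.2 - 0)/(3 - 0) × (2.2 - 1)/(3 - 1) × (2.2 - 2)/(3 - 2) = 0.088000

P(2.2) = 3×L_0(2.2) + 6×L_1(2.2) + 2×L_2(2.2) + 4×L_3(2.2)
P(2.2) = 1.504000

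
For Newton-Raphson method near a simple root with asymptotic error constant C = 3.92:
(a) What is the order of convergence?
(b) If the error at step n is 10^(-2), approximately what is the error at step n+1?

(a) Newton-Raphson has quadratic (order 2) convergence near simple roots.
    This means |e_{n+1}| ≈ C|e_n|².

(b) With |e_n| = 10^(-2) and C = 3.92:
    |e_{n+1}| ≈ 3.92 × (10^(-2))² = 3.92 × 10^(-4)

(a) 2 (quadratic); (b) |e_{n+1}| ≈ 3.920e-04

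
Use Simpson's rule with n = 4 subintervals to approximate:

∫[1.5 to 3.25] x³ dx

f(x) = x³
a = 1.5, b = 3.25, n = 4
h = (b - a)/n = 0.437500

Simpson's rule: (h/3)[f(x₀) + 4f(x₁) + 2f(x₂) + ... + f(xₙ)]

x_0 = 1.5000, f(x_0) = 3.375000, coefficient = 1
x_1 = 1.9375, f(x_1) = 7.273193, coefficient = 4
x_2 = 2.3750, f(x_2) = 13.396484, coefficient = 2
x_3 = 2.8125, f(x_3) = 22.247314, coefficient = 4
x_4 = 3.2500, f(x_4) = 34.328125, coefficient = 1

I ≈ (0.437500/3) × 182.578125 = 26.625977
Exact value: 26.625977
Error: 0.000000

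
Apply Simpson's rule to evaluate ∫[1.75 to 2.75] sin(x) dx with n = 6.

f(x) = sin(x)
a = 1.75, b = 2.75, n = 6
h = (b - a)/n = 0.166667

Simpson's rule: (h/3)[f(x₀) + 4f(x₁) + 2f(x₂) + ... + f(xₙ)]

x_0 = 1.7500, f(x_0) = 0.983986, coefficient = 1
x_1 = 1.9167, f(x_1) = 0.940781, coefficient = 4
x_2 = 2.0833, f(x_2) = 0.871503, coefficient = 2
x_3 = 2.2500, f(x_3) = 0.778073, coefficient = 4
x_4 = 2.4167, f(x_4) = 0.663080, coefficient = 2
x_5 = 2.5833, f(x_5) = 0.529711, coefficient = 4
x_6 = 2.7500, f(x_6) = 0.381661, coefficient = 1

I ≈ (0.166667/3) × 13.429072 = 0.746060
Exact value: 0.746056
Error: 0.000003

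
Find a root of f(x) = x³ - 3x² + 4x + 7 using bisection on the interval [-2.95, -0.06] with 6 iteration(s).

f(x) = x³ - 3x² + 4x + 7
Initial interval: [-2.95, -0.06]

Iteration 1:
  c_1 = (-2.950000 + (-0.060000))/2 = -1.505000
  f(c_1) = f(-1.505000) = -9.223938
  f(a) × f(c) ≥ 0, new interval: [-1.505000, -0.060000]
Iteration 2:
  c_2 = (-1.505000 + (-0.060000))/2 = -0.782500
  f(c_2) = f(-0.782500) = 1.553952
  f(a) × f(c) < 0, new interval: [-1.505000, -0.782500]
Iteration 3:
  c_3 = (-1.505000 + (-0.782500))/2 = -1.143750
  f(c_3) = f(-1.143750) = -2.995705
  f(a) × f(c) ≥ 0, new interval: [-1.143750, -0.782500]
Iteration 4:
  c_4 = (-1.143750 + (-0.782500))/2 = -0.963125
  f(c_4) = f(-0.963125) = -0.528733
  f(a) × f(c) ≥ 0, new interval: [-0.963125, -0.782500]
Iteration 5:
  c_5 = (-0.963125 + (-0.782500))/2 = -0.872812
  f(c_5) = f(-0.872812) = 0.558435
  f(a) × f(c) < 0, new interval: [-0.963125, -0.872812]
Iteration 6:
  c_6 = (-0.963125 + (-0.872812))/2 = -0.917969
  f(c_6) = f(-0.917969) = 0.026583
  f(a) × f(c) < 0, new interval: [-0.963125, -0.917969]

After 6 iteration(s), the approximation is c_6 = -0.917969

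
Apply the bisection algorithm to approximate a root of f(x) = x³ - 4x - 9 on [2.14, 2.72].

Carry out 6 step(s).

f(x) = x³ - 4x - 9
Initial interval: [2.14, 2.72]

Iteration 1:
  c_1 = (2.140000 + 2.720000)/2 = 2.430000
  f(c_1) = f(2.430000) = -4.371093
  f(a) × f(c) ≥ 0, new interval: [2.430000, 2.720000]
Iteration 2:
  c_2 = (2.430000 + 2.720000)/2 = 2.575000
  f(c_2) = f(2.575000) = -2.226141
  f(a) × f(c) ≥ 0, new interval: [2.575000, 2.720000]
Iteration 3:
  c_3 = (2.575000 + 2.720000)/2 = 2.647500
  f(c_3) = f(2.647500) = -1.032994
  f(a) × f(c) ≥ 0, new interval: [2.647500, 2.720000]
Iteration 4:
  c_4 = (2.647500 + 2.720000)/2 = 2.683750
  f(c_4) = f(2.683750) = -0.405253
  f(a) × f(c) ≥ 0, new interval: [2.683750, 2.720000]
Iteration 5:
  c_5 = (2.683750 + 2.720000)/2 = 2.701875
  f(c_5) = f(2.701875) = -0.083465
  f(a) × f(c) ≥ 0, new interval: [2.701875, 2.720000]
Iteration 6:
  c_6 = (2.701875 + 2.720000)/2 = 2.710938
  f(c_6) = f(2.710938) = 0.079423
  f(a) × f(c) < 0, new interval: [2.701875, 2.710938]

After 6 iteration(s), the approximation is c_6 = 2.710938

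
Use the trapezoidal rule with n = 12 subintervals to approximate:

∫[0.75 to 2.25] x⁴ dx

f(x) = x⁴
a = 0.75, b = 2.25, n = 12
h = (b - a)/n = 0.125000

Trapezoidal rule: (h/2)[f(x₀) + 2f(x₁) + 2f(x₂) + ... + f(xₙ)]

x_0 = 0.7500, f(x_0) = 0.316406, coefficient = 1
x_1 = 0.8750, f(x_1) = 0.586182, coefficient = 2
x_2 = 1.0000, f(x_2) = 1.000000, coefficient = 2
x_3 = 1.1250, f(x_3) = 1.601807, coefficient = 2
x_4 = 1.2500, f(x_4) = 2.441406, coefficient = 2
x_5 = 1.3750, f(x_5) = 3.574463, coefficient = 2
x_6 = 1.5000, f(x_6) = 5.062500, coefficient = 2
x_7 = 1.6250, f(x_7) = 6.972900, coefficient = 2
x_8 = 1.7500, f(x_8) = 9.378906, coefficient = 2
x_9 = 1.8750, f(x_9) = 12.359619, coefficient = 2
x_10 = 2.0000, f(x_10) = 16.000000, coefficient = 2
x_11 = 2.1250, f(x_11) = 20.390869, coefficient = 2
x_12 = 2.2500, f(x_12) = 25.628906, coefficient = 1

I ≈ (0.125000/2) × 184.682617 = 11.542664
Exact value: 11.485547
Error: 0.057117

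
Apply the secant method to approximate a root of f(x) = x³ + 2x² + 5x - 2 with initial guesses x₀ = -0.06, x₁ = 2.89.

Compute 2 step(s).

f(x) = x³ + 2x² + 5x - 2
x₀ = -0.06, x₁ = 2.89

Secant formula: x_{n+1} = x_n - f(x_n)(x_n - x_{n-1})/(f(x_n) - f(x_{n-1}))

Iteration 1:
  f(-0.060000) = -2.293016
  f(2.890000) = 53.291769
  x_2 = 2.890000 - 53.291769×(2.890000 - (-0.060000))/(53.291769 - (-2.293016))
       = 0.061695
Iteration 2:
  f(2.890000) = 53.291769
  f(0.061695) = -1.683677
  x_3 = 0.061695 - (-1.683677)×(0.061695 - 2.890000)/(-1.683677 - 53.291769)
       = 0.148315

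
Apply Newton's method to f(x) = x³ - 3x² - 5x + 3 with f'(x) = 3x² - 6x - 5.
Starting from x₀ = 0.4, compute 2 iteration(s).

f(x) = x³ - 3x² - 5x + 3
f'(x) = 3x² - 6x - 5
x₀ = 0.4

Newton-Raphson formula: x_{n+1} = x_n - f(x_n)/f'(x_n)

Iteration 1:
  f(0.400000) = 0.584000
  f'(0.400000) = -6.920000
  x_1 = 0.400000 - 0.584000/(-6.920000) = 0.484393
Iteration 2:
  f(0.484393) = -0.012219
  f'(0.484393) = -7.202448
  x_2 = 0.484393 - (-0.012219)/(-7.202448) = 0.482697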